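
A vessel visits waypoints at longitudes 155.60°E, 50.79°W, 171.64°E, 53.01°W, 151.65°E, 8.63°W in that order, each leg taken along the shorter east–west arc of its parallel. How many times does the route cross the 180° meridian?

4

Leg 1: +155.60° → -50.79°, shortest Δλ = 153.61° (east) — crosses 180°.
Leg 2: -50.79° → +171.64°, shortest Δλ = -137.57° (west) — crosses 180°.
Leg 3: +171.64° → -53.01°, shortest Δλ = 135.35° (east) — crosses 180°.
Leg 4: -53.01° → +151.65°, shortest Δλ = -155.34° (west) — crosses 180°.
Leg 5: +151.65° → -8.63°, shortest Δλ = -160.28° (west) — does not cross 180°.
Total crossings: 4.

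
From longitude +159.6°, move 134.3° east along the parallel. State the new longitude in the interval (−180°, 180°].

Start at +159.6°; shift +134.3° → +293.9°.
+293.9° lies outside (−180°, 180°]; subtract 360° → -66.1°.

-66.1°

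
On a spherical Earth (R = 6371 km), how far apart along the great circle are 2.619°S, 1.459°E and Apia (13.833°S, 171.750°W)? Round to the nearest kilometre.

18038 km

Δλ = -171.750 − 1.459 = -173.209°.
Δφ = -13.833 − -2.619 = -11.214°.
a = sin²(Δφ/2) + cos φ₁ · cos φ₂ · sin²(Δλ/2) = 0.976126.
c = 2·atan2(√a, √(1−a)) = 2.83133 rad → d = 6371·c ≈ 18038.37 km.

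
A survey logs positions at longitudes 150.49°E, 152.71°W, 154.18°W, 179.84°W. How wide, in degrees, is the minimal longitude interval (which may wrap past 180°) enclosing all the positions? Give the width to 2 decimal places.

56.80°

Sort the longitudes: -179.84°, -154.18°, -152.71°, +150.49°.
Eastward gaps between consecutive values (wrapping around): 25.66°, 1.47°, 303.20°, 29.67°.
Largest gap = 303.20° ⇒ minimal covering band is its complement: 360° − 303.20° = 56.80°.
Band runs from +150.49° eastward to -152.71°, crossing the antimeridian.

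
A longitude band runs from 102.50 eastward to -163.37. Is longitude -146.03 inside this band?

Band width going east from +102.50° to -163.37°: ((-163.37 − 102.50) mod 360) = 94.13°.
Offset of -146.03° east of the west edge: ((-146.03 − 102.50) mod 360) = 111.47°.
111.47° > 94.13° ⇒ outside.

No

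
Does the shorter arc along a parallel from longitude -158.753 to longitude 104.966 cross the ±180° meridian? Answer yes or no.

Naïve |104.966 − -158.753| = 263.719° > 180°, so the shorter arc goes the other way round — across 180°.
Signed shortest Δλ = ((104.966 − -158.753 + 180) mod 360) − 180 = -96.281°.
Going west by 96.281° from -158.753° passes through 180° before reaching +104.966°.

Yes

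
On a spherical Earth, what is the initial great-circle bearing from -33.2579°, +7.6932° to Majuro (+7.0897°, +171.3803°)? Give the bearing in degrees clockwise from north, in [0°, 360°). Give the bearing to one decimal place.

Δλ = 171.3803 − 7.6932 = 163.6871°.
θ = atan2( sin Δλ · cos φ₂ , cos φ₁ · sin φ₂ − sin φ₁ · cos φ₂ · cos Δλ )
  = atan2(0.27874, -0.41910) = 146.373° → normalised to [0°, 360°): 146.373°.

146.4°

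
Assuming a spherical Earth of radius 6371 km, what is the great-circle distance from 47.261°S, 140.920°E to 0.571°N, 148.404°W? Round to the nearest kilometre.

Δλ = -148.404 − 140.920 = -289.324°; wrapped into (−180°, 180°]: 70.676°.
Δφ = 0.571 − -47.261 = 47.832°.
a = sin²(Δφ/2) + cos φ₁ · cos φ₂ · sin²(Δλ/2) = 0.391378.
c = 2·atan2(√a, √(1−a)) = 1.35181 rad → d = 6371·c ≈ 8612.35 km.

8612 km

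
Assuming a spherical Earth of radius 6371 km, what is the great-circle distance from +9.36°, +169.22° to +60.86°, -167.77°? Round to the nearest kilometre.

6032 km

Δλ = -167.77 − 169.22 = -336.99°; wrapped into (−180°, 180°]: 23.01°.
Δφ = 60.86 − 9.36 = 51.50°.
a = sin²(Δφ/2) + cos φ₁ · cos φ₂ · sin²(Δλ/2) = 0.207856.
c = 2·atan2(√a, √(1−a)) = 0.94679 rad → d = 6371·c ≈ 6032.03 km.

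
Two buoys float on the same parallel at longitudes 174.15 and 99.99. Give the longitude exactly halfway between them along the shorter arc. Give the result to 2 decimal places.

Signed shortest Δλ from +174.15° to +99.99° is -74.16°.
Midpoint longitude = +174.15° + (-74.16°)/2 = +174.15° − 37.08° = +137.07°.

+137.07°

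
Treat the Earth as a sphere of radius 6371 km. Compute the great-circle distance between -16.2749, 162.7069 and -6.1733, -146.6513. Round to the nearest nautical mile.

Δλ = -146.6513 − 162.7069 = -309.3582°; wrapped into (−180°, 180°]: 50.6418°.
Δφ = -6.1733 − -16.2749 = 10.1016°.
a = sin²(Δφ/2) + cos φ₁ · cos φ₂ · sin²(Δλ/2) = 0.182320.
c = 2·atan2(√a, √(1−a)) = 0.88232 rad → d = 6371·c ≈ 5621.26 km ≈ 3035.24 nmi.

3035 nmi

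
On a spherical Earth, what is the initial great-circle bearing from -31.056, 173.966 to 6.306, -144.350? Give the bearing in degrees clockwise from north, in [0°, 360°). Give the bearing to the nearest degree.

Δλ = -144.350 − 173.966 = -318.316°; wrapped into (−180°, 180°]: 41.684°.
θ = atan2( sin Δλ · cos φ₂ , cos φ₁ · sin φ₂ − sin φ₁ · cos φ₂ · cos Δλ )
  = atan2(0.66100, 0.47703) = 54.183° → normalised to [0°, 360°): 54.183°.

54°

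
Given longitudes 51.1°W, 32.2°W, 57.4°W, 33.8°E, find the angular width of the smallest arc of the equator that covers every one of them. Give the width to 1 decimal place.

91.2°

Sort the longitudes: -57.4°, -51.1°, -32.2°, +33.8°.
Eastward gaps between consecutive values (wrapping around): 6.3°, 18.9°, 66.0°, 268.8°.
Largest gap = 268.8° ⇒ minimal covering band is its complement: 360° − 268.8° = 91.2°.
Band runs from -57.4° eastward to +33.8°.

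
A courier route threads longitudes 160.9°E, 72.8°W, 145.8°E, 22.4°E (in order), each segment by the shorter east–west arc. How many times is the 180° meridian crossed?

Leg 1: +160.9° → -72.8°, shortest Δλ = 126.3° (east) — crosses 180°.
Leg 2: -72.8° → +145.8°, shortest Δλ = -141.4° (west) — crosses 180°.
Leg 3: +145.8° → +22.4°, shortest Δλ = -123.4° (west) — does not cross 180°.
Total crossings: 2.

2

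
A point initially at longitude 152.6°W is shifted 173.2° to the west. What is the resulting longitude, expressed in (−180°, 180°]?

34.2°E

Start at -152.6°; shift −173.2° → -325.8°.
-325.8° lies outside (−180°, 180°]; add 360° → +34.2°.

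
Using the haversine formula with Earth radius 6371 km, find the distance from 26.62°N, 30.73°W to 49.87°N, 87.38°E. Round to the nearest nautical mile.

Δλ = 87.38 − -30.73 = 118.11°.
Δφ = 49.87 − 26.62 = 23.25°.
a = sin²(Δφ/2) + cos φ₁ · cos φ₂ · sin²(Δλ/2) = 0.464450.
c = 2·atan2(√a, √(1−a)) = 1.49964 rad → d = 6371·c ≈ 9554.18 km ≈ 5158.84 nmi.

5159 nmi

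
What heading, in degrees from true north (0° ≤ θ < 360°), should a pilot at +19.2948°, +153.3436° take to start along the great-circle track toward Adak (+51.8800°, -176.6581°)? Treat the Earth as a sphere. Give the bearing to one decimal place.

28.6°

Δλ = -176.6581 − 153.3436 = -330.0017°; wrapped into (−180°, 180°]: 29.9983°.
θ = atan2( sin Δλ · cos φ₂ , cos φ₁ · sin φ₂ − sin φ₁ · cos φ₂ · cos Δλ )
  = atan2(0.30864, 0.56588) = 28.609° → normalised to [0°, 360°): 28.609°.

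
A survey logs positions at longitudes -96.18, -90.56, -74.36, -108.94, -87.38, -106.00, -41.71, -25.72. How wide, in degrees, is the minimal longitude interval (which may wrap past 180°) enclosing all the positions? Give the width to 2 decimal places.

Sort the longitudes: -108.94°, -106.00°, -96.18°, -90.56°, -87.38°, -74.36°, -41.71°, -25.72°.
Eastward gaps between consecutive values (wrapping around): 2.94°, 9.82°, 5.62°, 3.18°, 13.02°, 32.65°, 15.99°, 276.78°.
Largest gap = 276.78° ⇒ minimal covering band is its complement: 360° − 276.78° = 83.22°.
Band runs from -108.94° eastward to -25.72°.

83.22°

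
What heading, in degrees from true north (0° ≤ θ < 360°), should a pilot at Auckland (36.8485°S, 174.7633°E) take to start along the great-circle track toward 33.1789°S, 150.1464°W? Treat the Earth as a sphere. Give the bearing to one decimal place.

Δλ = -150.1464 − 174.7633 = -324.9097°; wrapped into (−180°, 180°]: 35.0903°.
θ = atan2( sin Δλ · cos φ₂ , cos φ₁ · sin φ₂ − sin φ₁ · cos φ₂ · cos Δλ )
  = atan2(0.48114, -0.02722) = 93.238° → normalised to [0°, 360°): 93.238°.

93.2°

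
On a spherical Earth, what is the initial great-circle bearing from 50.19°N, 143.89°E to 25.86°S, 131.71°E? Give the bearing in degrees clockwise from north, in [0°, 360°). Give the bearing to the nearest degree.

191°

Δλ = 131.71 − 143.89 = -12.18°.
θ = atan2( sin Δλ · cos φ₂ , cos φ₁ · sin φ₂ − sin φ₁ · cos φ₂ · cos Δλ )
  = atan2(-0.18986, -0.95495) = -168.755° → normalised to [0°, 360°): 191.245°.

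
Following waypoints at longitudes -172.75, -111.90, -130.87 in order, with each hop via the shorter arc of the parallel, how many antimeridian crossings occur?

Leg 1: -172.75° → -111.90°, shortest Δλ = 60.85° (east) — does not cross 180°.
Leg 2: -111.90° → -130.87°, shortest Δλ = -18.97° (west) — does not cross 180°.
Total crossings: 0.

0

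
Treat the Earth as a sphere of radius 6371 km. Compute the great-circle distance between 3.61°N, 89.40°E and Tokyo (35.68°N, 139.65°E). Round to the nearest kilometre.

6258 km

Δλ = 139.65 − 89.40 = 50.25°.
Δφ = 35.68 − 3.61 = 32.07°.
a = sin²(Δφ/2) + cos φ₁ · cos φ₂ · sin²(Δλ/2) = 0.222449.
c = 2·atan2(√a, √(1−a)) = 0.98231 rad → d = 6371·c ≈ 6258.30 km.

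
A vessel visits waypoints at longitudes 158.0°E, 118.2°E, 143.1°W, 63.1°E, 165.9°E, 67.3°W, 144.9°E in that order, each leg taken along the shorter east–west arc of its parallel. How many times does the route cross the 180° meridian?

Leg 1: +158.0° → +118.2°, shortest Δλ = -39.8° (west) — does not cross 180°.
Leg 2: +118.2° → -143.1°, shortest Δλ = 98.7° (east) — crosses 180°.
Leg 3: -143.1° → +63.1°, shortest Δλ = -153.8° (west) — crosses 180°.
Leg 4: +63.1° → +165.9°, shortest Δλ = 102.8° (east) — does not cross 180°.
Leg 5: +165.9° → -67.3°, shortest Δλ = 126.8° (east) — crosses 180°.
Leg 6: -67.3° → +144.9°, shortest Δλ = -147.8° (west) — crosses 180°.
Total crossings: 4.

4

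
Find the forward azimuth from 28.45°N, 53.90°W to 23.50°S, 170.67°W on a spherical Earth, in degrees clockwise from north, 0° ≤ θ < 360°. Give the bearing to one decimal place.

Δλ = -170.67 − -53.90 = -116.77°.
θ = atan2( sin Δλ · cos φ₂ , cos φ₁ · sin φ₂ − sin φ₁ · cos φ₂ · cos Δλ )
  = atan2(-0.81877, -0.15382) = -100.640° → normalised to [0°, 360°): 259.360°.

259.4°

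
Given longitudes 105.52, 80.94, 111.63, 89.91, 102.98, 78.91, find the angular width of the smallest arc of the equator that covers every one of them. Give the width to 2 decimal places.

Sort the longitudes: +78.91°, +80.94°, +89.91°, +102.98°, +105.52°, +111.63°.
Eastward gaps between consecutive values (wrapping around): 2.03°, 8.97°, 13.07°, 2.54°, 6.11°, 327.28°.
Largest gap = 327.28° ⇒ minimal covering band is its complement: 360° − 327.28° = 32.72°.
Band runs from +78.91° eastward to +111.63°.

32.72°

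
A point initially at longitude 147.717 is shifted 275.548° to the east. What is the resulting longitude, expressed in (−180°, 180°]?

Start at +147.717°; shift +275.548° → +423.265°.
+423.265° lies outside (−180°, 180°]; subtract 360° → +63.265°.

+63.265°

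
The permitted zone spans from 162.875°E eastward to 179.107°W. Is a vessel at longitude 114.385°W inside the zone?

Band width going east from +162.875° to -179.107°: ((-179.107 − 162.875) mod 360) = 18.018°.
Offset of -114.385° east of the west edge: ((-114.385 − 162.875) mod 360) = 82.740°.
82.740° > 18.018° ⇒ outside.

No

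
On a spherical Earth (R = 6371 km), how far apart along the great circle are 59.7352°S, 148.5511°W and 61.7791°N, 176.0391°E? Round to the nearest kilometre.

Δλ = 176.0391 − -148.5511 = 324.5902°; wrapped into (−180°, 180°]: -35.4098°.
Δφ = 61.7791 − -59.7352 = 121.5143°.
a = sin²(Δφ/2) + cos φ₁ · cos φ₂ · sin²(Δλ/2) = 0.783397.
c = 2·atan2(√a, √(1−a)) = 2.17341 rad → d = 6371·c ≈ 13846.77 km.

13847 km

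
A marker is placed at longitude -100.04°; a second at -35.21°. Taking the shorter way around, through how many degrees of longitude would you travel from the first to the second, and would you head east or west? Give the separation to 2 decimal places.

64.83° east

Raw difference: -35.21 − -100.04 = 64.83°.
Normalise into (−180°, 180°]: 64.83° stays 64.83°.
Positive ⇒ the second point lies to the east; separation 64.83°.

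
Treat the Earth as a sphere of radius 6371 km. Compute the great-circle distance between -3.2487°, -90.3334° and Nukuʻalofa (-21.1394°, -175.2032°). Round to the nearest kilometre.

Δλ = -175.2032 − -90.3334 = -84.8698°.
Δφ = -21.1394 − -3.2487 = -17.8907°.
a = sin²(Δφ/2) + cos φ₁ · cos φ₂ · sin²(Δλ/2) = 0.448147.
c = 2·atan2(√a, √(1−a)) = 1.46690 rad → d = 6371·c ≈ 9345.65 km.

9346 km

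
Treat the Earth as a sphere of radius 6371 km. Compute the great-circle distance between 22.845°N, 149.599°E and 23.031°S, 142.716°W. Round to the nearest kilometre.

Δλ = -142.716 − 149.599 = -292.315°; wrapped into (−180°, 180°]: 67.685°.
Δφ = -23.031 − 22.845 = -45.876°.
a = sin²(Δφ/2) + cos φ₁ · cos φ₂ · sin²(Δλ/2) = 0.414933.
c = 2·atan2(√a, √(1−a)) = 1.39983 rad → d = 6371·c ≈ 8918.33 km.

8918 km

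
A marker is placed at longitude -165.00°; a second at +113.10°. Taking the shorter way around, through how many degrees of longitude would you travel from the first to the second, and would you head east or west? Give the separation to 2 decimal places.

Raw difference: 113.10 − -165.00 = 278.1°.
Normalise into (−180°, 180°]: 278.1° − 360° = -81.9°.
Negative ⇒ the second point lies to the west; separation 81.90°.

81.90° west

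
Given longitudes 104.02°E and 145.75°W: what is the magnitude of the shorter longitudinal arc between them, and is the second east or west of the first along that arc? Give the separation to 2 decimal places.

Raw difference: -145.75 − 104.02 = -249.77°.
Normalise into (−180°, 180°]: -249.77° + 360° = 110.23°.
Positive ⇒ the second point lies to the east; separation 110.23°.

110.23° east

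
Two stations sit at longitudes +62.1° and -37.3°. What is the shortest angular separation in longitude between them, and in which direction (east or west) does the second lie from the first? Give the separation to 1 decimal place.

Raw difference: -37.3 − 62.1 = -99.4°.
Normalise into (−180°, 180°]: -99.4° stays -99.4°.
Negative ⇒ the second point lies to the west; separation 99.4°.

99.4° west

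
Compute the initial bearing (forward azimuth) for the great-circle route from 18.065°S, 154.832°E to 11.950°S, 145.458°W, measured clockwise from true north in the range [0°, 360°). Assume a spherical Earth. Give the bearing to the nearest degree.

93°

Δλ = -145.458 − 154.832 = -300.290°; wrapped into (−180°, 180°]: 59.710°.
θ = atan2( sin Δλ · cos φ₂ , cos φ₁ · sin φ₂ − sin φ₁ · cos φ₂ · cos Δλ )
  = atan2(0.84477, -0.04384) = 92.970° → normalised to [0°, 360°): 92.970°.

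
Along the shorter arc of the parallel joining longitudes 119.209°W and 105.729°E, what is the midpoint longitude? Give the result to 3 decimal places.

173.260°E

Signed shortest Δλ from -119.209° to +105.729° is -135.062°.
Midpoint longitude = -119.209° + (-135.062°)/2 = -119.209° − 67.531° = -186.740°.
Normalise into (−180°, 180°]: +173.260°.
(The naïve average (-119.209 + +105.729)/2 = -6.74° is on the wrong side of the globe.)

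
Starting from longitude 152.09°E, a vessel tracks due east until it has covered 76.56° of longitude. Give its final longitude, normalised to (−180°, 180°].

Start at +152.09°; shift +76.56° → +228.65°.
+228.65° lies outside (−180°, 180°]; subtract 360° → -131.35°.

131.35°W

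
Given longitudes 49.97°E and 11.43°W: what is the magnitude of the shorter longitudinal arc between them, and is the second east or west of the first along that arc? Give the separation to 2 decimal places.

Raw difference: -11.43 − 49.97 = -61.4°.
Normalise into (−180°, 180°]: -61.4° stays -61.4°.
Negative ⇒ the second point lies to the west; separation 61.40°.

61.40° west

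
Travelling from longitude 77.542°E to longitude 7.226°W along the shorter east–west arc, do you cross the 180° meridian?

Signed shortest Δλ = ((-7.226 − 77.542 + 180) mod 360) − 180 = -84.768°.
Going west by 84.768° from +77.542° reaches -7.226° without touching 180°.

No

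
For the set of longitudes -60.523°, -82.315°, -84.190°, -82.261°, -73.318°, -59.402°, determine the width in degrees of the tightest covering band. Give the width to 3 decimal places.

Sort the longitudes: -84.190°, -82.315°, -82.261°, -73.318°, -60.523°, -59.402°.
Eastward gaps between consecutive values (wrapping around): 1.875°, 0.054°, 8.943°, 12.795°, 1.121°, 335.212°.
Largest gap = 335.212° ⇒ minimal covering band is its complement: 360° − 335.212° = 24.788°.
Band runs from -84.190° eastward to -59.402°.

24.788°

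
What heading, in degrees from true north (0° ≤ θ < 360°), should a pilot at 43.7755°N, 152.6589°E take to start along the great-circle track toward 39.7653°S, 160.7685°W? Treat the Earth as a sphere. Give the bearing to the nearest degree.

Δλ = -160.7685 − 152.6589 = -313.4274°; wrapped into (−180°, 180°]: 46.5726°.
θ = atan2( sin Δλ · cos φ₂ , cos φ₁ · sin φ₂ − sin φ₁ · cos φ₂ · cos Δλ )
  = atan2(0.55824, -0.82743) = 145.994° → normalised to [0°, 360°): 145.994°.

146°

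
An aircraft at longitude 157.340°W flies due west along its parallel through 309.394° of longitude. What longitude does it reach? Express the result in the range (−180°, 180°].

106.734°W

Start at -157.340°; shift −309.394° → -466.734°.
-466.734° lies outside (−180°, 180°]; add 360° → -106.734°.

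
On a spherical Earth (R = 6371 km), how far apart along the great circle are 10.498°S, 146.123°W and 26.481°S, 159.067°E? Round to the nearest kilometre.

Δλ = 159.067 − -146.123 = 305.190°; wrapped into (−180°, 180°]: -54.810°.
Δφ = -26.481 − -10.498 = -15.983°.
a = sin²(Δφ/2) + cos φ₁ · cos φ₂ · sin²(Δλ/2) = 0.205782.
c = 2·atan2(√a, √(1−a)) = 0.94167 rad → d = 6371·c ≈ 5999.40 km.

5999 km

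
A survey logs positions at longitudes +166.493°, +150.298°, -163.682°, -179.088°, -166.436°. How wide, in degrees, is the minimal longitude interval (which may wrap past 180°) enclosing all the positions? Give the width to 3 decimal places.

46.020°

Sort the longitudes: -179.088°, -166.436°, -163.682°, +150.298°, +166.493°.
Eastward gaps between consecutive values (wrapping around): 12.652°, 2.754°, 313.980°, 16.195°, 14.419°.
Largest gap = 313.980° ⇒ minimal covering band is its complement: 360° − 313.980° = 46.020°.
Band runs from +150.298° eastward to -163.682°, crossing the antimeridian.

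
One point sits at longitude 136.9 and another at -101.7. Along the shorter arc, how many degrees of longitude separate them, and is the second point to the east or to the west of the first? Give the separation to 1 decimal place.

121.4° east

Raw difference: -101.7 − 136.9 = -238.6°.
Normalise into (−180°, 180°]: -238.6° + 360° = 121.4°.
Positive ⇒ the second point lies to the east; separation 121.4°.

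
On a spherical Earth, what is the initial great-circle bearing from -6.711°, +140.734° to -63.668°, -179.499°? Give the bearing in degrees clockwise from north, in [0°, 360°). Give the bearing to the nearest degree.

Δλ = -179.499 − 140.734 = -320.233°; wrapped into (−180°, 180°]: 39.767°.
θ = atan2( sin Δλ · cos φ₂ , cos φ₁ · sin φ₂ − sin φ₁ · cos φ₂ · cos Δλ )
  = atan2(0.28374, -0.85025) = 161.546° → normalised to [0°, 360°): 161.546°.

162°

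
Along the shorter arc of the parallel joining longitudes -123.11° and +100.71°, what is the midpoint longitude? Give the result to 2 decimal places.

Signed shortest Δλ from -123.11° to +100.71° is -136.18°.
Midpoint longitude = -123.11° + (-136.18°)/2 = -123.11° − 68.09° = -191.20°.
Normalise into (−180°, 180°]: +168.80°.
(The naïve average (-123.11 + +100.71)/2 = -11.2° is on the wrong side of the globe.)

+168.80°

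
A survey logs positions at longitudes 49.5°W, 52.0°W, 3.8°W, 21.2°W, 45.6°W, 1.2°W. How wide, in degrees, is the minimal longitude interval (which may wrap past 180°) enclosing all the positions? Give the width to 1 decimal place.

Sort the longitudes: -52.0°, -49.5°, -45.6°, -21.2°, -3.8°, -1.2°.
Eastward gaps between consecutive values (wrapping around): 2.5°, 3.9°, 24.4°, 17.4°, 2.6°, 309.2°.
Largest gap = 309.2° ⇒ minimal covering band is its complement: 360° − 309.2° = 50.8°.
Band runs from -52.0° eastward to -1.2°.

50.8°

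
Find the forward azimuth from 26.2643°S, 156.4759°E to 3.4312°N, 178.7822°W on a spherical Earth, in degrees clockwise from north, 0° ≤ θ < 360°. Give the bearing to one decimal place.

Δλ = -178.7822 − 156.4759 = -335.2581°; wrapped into (−180°, 180°]: 24.7419°.
θ = atan2( sin Δλ · cos φ₂ , cos φ₁ · sin φ₂ − sin φ₁ · cos φ₂ · cos Δλ )
  = atan2(0.41778, 0.45484) = 42.568° → normalised to [0°, 360°): 42.568°.

42.6°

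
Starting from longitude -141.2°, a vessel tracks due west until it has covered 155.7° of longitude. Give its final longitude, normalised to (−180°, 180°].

Start at -141.2°; shift −155.7° → -296.9°.
-296.9° lies outside (−180°, 180°]; add 360° → +63.1°.

+63.1°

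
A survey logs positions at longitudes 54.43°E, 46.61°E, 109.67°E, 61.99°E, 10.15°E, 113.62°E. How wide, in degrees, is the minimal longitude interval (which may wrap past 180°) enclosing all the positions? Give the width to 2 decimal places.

103.47°

Sort the longitudes: +10.15°, +46.61°, +54.43°, +61.99°, +109.67°, +113.62°.
Eastward gaps between consecutive values (wrapping around): 36.46°, 7.82°, 7.56°, 47.68°, 3.95°, 256.53°.
Largest gap = 256.53° ⇒ minimal covering band is its complement: 360° − 256.53° = 103.47°.
Band runs from +10.15° eastward to +113.62°.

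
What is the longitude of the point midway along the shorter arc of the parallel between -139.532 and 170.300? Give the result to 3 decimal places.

Signed shortest Δλ from -139.532° to +170.300° is -50.168°.
Midpoint longitude = -139.532° + (-50.168°)/2 = -139.532° − 25.084° = -164.616°.
(The naïve average (-139.532 + +170.300)/2 = 15.384° is on the wrong side of the globe.)

-164.616°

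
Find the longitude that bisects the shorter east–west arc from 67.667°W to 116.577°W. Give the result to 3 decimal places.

92.122°W

Signed shortest Δλ from -67.667° to -116.577° is -48.910°.
Midpoint longitude = -67.667° + (-48.910°)/2 = -67.667° − 24.455° = -92.122°.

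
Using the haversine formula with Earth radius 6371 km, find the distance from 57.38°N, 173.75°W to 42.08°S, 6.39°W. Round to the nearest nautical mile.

Δλ = -6.39 − -173.75 = 167.36°.
Δφ = -42.08 − 57.38 = -99.46°.
a = sin²(Δφ/2) + cos φ₁ · cos φ₂ · sin²(Δλ/2) = 0.977430.
c = 2·atan2(√a, √(1−a)) = 2.83999 rad → d = 6371·c ≈ 18093.56 km ≈ 9769.74 nmi.

9770 nmi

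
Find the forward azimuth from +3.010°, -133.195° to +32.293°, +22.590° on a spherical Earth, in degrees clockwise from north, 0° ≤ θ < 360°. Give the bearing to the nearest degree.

Δλ = 22.590 − -133.195 = 155.785°.
θ = atan2( sin Δλ · cos φ₂ , cos φ₁ · sin φ₂ − sin φ₁ · cos φ₂ · cos Δλ )
  = atan2(0.34672, 0.57399) = 31.134° → normalised to [0°, 360°): 31.134°.

31°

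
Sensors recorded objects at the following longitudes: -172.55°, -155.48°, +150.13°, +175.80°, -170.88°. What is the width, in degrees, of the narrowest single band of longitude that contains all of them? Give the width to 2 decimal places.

Sort the longitudes: -172.55°, -170.88°, -155.48°, +150.13°, +175.80°.
Eastward gaps between consecutive values (wrapping around): 1.67°, 15.40°, 305.61°, 25.67°, 11.65°.
Largest gap = 305.61° ⇒ minimal covering band is its complement: 360° − 305.61° = 54.39°.
Band runs from +150.13° eastward to -155.48°, crossing the antimeridian.

54.39°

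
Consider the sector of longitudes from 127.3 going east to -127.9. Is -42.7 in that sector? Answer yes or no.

No

Band width going east from +127.3° to -127.9°: ((-127.9 − 127.3) mod 360) = 104.8°.
Offset of -42.7° east of the west edge: ((-42.7 − 127.3) mod 360) = 190.0°.
190.0° > 104.8° ⇒ outside.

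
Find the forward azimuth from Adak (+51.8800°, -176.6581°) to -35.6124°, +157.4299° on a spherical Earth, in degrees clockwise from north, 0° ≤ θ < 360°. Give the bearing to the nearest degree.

201°

Δλ = 157.4299 − -176.6581 = 334.0880°; wrapped into (−180°, 180°]: -25.9120°.
θ = atan2( sin Δλ · cos φ₂ , cos φ₁ · sin φ₂ − sin φ₁ · cos φ₂ · cos Δλ )
  = atan2(-0.35526, -0.93474) = -159.190° → normalised to [0°, 360°): 200.810°.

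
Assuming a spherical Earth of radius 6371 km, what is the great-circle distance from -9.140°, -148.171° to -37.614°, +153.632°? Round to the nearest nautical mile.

3566 nmi

Δλ = 153.632 − -148.171 = 301.803°; wrapped into (−180°, 180°]: -58.197°.
Δφ = -37.614 − -9.140 = -28.474°.
a = sin²(Δφ/2) + cos φ₁ · cos φ₂ · sin²(Δλ/2) = 0.245446.
c = 2·atan2(√a, √(1−a)) = 1.03665 rad → d = 6371·c ≈ 6604.48 km ≈ 3566.13 nmi.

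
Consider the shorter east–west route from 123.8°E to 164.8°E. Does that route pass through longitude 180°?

Signed shortest Δλ = ((164.8 − 123.8 + 180) mod 360) − 180 = 41.0°.
Going east by 41.0° from +123.8° reaches +164.8° without touching 180°.

No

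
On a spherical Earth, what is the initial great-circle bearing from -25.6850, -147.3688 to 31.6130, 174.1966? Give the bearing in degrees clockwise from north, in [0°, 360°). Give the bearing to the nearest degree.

Δλ = 174.1966 − -147.3688 = 321.5654°; wrapped into (−180°, 180°]: -38.4346°.
θ = atan2( sin Δλ · cos φ₂ , cos φ₁ · sin φ₂ − sin φ₁ · cos φ₂ · cos Δλ )
  = atan2(-0.52938, 0.76151) = -34.806° → normalised to [0°, 360°): 325.194°.

325°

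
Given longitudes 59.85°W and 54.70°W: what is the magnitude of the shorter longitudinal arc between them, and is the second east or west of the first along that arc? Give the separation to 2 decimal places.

5.15° east

Raw difference: -54.70 − -59.85 = 5.15°.
Normalise into (−180°, 180°]: 5.15° stays 5.15°.
Positive ⇒ the second point lies to the east; separation 5.15°.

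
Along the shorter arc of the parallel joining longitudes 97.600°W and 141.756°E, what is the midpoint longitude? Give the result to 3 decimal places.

Signed shortest Δλ from -97.600° to +141.756° is -120.644°.
Midpoint longitude = -97.600° + (-120.644°)/2 = -97.600° − 60.322° = -157.922°.
(The naïve average (-97.600 + +141.756)/2 = 22.078° is on the wrong side of the globe.)

157.922°W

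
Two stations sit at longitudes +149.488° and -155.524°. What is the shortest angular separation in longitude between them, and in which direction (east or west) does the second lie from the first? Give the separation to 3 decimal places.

54.988° east

Raw difference: -155.524 − 149.488 = -305.012°.
Normalise into (−180°, 180°]: -305.012° + 360° = 54.988°.
Positive ⇒ the second point lies to the east; separation 54.988°.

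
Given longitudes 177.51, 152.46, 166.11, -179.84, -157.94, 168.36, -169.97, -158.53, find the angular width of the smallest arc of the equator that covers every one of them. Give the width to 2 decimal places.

Sort the longitudes: -179.84°, -169.97°, -158.53°, -157.94°, +152.46°, +166.11°, +168.36°, +177.51°.
Eastward gaps between consecutive values (wrapping around): 9.87°, 11.44°, 0.59°, 310.40°, 13.65°, 2.25°, 9.15°, 2.65°.
Largest gap = 310.40° ⇒ minimal covering band is its complement: 360° − 310.40° = 49.60°.
Band runs from +152.46° eastward to -157.94°, crossing the antimeridian.

49.60°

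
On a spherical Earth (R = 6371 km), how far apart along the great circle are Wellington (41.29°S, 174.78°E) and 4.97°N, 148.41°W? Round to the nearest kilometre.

Δλ = -148.41 − 174.78 = -323.19°; wrapped into (−180°, 180°]: 36.81°.
Δφ = 4.97 − -41.29 = 46.26°.
a = sin²(Δφ/2) + cos φ₁ · cos φ₂ · sin²(Δλ/2) = 0.228927.
c = 2·atan2(√a, √(1−a)) = 0.99781 rad → d = 6371·c ≈ 6357.04 km.

6357 km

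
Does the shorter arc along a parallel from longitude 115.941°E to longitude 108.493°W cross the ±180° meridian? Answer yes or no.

Naïve |-108.493 − 115.941| = 224.434° > 180°, so the shorter arc goes the other way round — across 180°.
Signed shortest Δλ = ((-108.493 − 115.941 + 180) mod 360) − 180 = 135.566°.
Going east by 135.566° from +115.941° passes through 180° before reaching -108.493°.

Yes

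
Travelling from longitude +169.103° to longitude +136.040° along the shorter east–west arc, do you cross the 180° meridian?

No

Signed shortest Δλ = ((136.040 − 169.103 + 180) mod 360) − 180 = -33.063°.
Going west by 33.063° from +169.103° reaches +136.040° without touching 180°.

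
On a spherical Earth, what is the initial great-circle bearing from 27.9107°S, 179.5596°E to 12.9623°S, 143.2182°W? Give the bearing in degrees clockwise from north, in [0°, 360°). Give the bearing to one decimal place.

Δλ = -143.2182 − 179.5596 = -322.7778°; wrapped into (−180°, 180°]: 37.2222°.
θ = atan2( sin Δλ · cos φ₂ , cos φ₁ · sin φ₂ − sin φ₁ · cos φ₂ · cos Δλ )
  = atan2(0.58949, 0.16503) = 74.361° → normalised to [0°, 360°): 74.361°.

74.4°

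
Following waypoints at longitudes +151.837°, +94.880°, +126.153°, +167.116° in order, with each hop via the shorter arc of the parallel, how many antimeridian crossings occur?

0

Leg 1: +151.837° → +94.880°, shortest Δλ = -56.957° (west) — does not cross 180°.
Leg 2: +94.880° → +126.153°, shortest Δλ = 31.273° (east) — does not cross 180°.
Leg 3: +126.153° → +167.116°, shortest Δλ = 40.963° (east) — does not cross 180°.
Total crossings: 0.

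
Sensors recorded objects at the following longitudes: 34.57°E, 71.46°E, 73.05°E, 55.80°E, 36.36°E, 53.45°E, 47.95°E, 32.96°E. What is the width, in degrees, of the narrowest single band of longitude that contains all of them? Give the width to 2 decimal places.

Sort the longitudes: +32.96°, +34.57°, +36.36°, +47.95°, +53.45°, +55.80°, +71.46°, +73.05°.
Eastward gaps between consecutive values (wrapping around): 1.61°, 1.79°, 11.59°, 5.50°, 2.35°, 15.66°, 1.59°, 319.91°.
Largest gap = 319.91° ⇒ minimal covering band is its complement: 360° − 319.91° = 40.09°.
Band runs from +32.96° eastward to +73.05°.

40.09°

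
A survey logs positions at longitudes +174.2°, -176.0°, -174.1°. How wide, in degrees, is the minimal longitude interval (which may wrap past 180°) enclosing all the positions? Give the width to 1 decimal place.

Sort the longitudes: -176.0°, -174.1°, +174.2°.
Eastward gaps between consecutive values (wrapping around): 1.9°, 348.3°, 9.8°.
Largest gap = 348.3° ⇒ minimal covering band is its complement: 360° − 348.3° = 11.7°.
Band runs from +174.2° eastward to -174.1°, crossing the antimeridian.

11.7°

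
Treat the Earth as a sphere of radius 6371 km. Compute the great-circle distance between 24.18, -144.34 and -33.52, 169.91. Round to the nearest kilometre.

8036 km

Δλ = 169.91 − -144.34 = 314.25°; wrapped into (−180°, 180°]: -45.75°.
Δφ = -33.52 − 24.18 = -57.70°.
a = sin²(Δφ/2) + cos φ₁ · cos φ₂ · sin²(Δλ/2) = 0.347746.
c = 2·atan2(√a, √(1−a)) = 1.26137 rad → d = 6371·c ≈ 8036.22 km.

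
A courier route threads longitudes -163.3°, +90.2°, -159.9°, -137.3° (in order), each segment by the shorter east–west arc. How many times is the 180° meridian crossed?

Leg 1: -163.3° → +90.2°, shortest Δλ = -106.5° (west) — crosses 180°.
Leg 2: +90.2° → -159.9°, shortest Δλ = 109.9° (east) — crosses 180°.
Leg 3: -159.9° → -137.3°, shortest Δλ = 22.6° (east) — does not cross 180°.
Total crossings: 2.

2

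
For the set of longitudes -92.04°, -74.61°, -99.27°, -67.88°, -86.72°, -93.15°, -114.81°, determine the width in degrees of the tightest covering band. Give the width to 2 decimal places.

46.93°

Sort the longitudes: -114.81°, -99.27°, -93.15°, -92.04°, -86.72°, -74.61°, -67.88°.
Eastward gaps between consecutive values (wrapping around): 15.54°, 6.12°, 1.11°, 5.32°, 12.11°, 6.73°, 313.07°.
Largest gap = 313.07° ⇒ minimal covering band is its complement: 360° − 313.07° = 46.93°.
Band runs from -114.81° eastward to -67.88°.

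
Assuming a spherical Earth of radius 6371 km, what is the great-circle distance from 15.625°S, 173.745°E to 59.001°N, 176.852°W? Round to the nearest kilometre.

8342 km

Δλ = -176.852 − 173.745 = -350.597°; wrapped into (−180°, 180°]: 9.403°.
Δφ = 59.001 − -15.625 = 74.626°.
a = sin²(Δφ/2) + cos φ₁ · cos φ₂ · sin²(Δλ/2) = 0.370773.
c = 2·atan2(√a, √(1−a)) = 1.30937 rad → d = 6371·c ≈ 8342.03 km.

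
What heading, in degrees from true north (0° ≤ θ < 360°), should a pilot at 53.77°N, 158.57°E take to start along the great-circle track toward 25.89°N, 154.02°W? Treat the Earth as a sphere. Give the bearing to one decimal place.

Δλ = -154.02 − 158.57 = -312.59°; wrapped into (−180°, 180°]: 47.41°.
θ = atan2( sin Δλ · cos φ₂ , cos φ₁ · sin φ₂ − sin φ₁ · cos φ₂ · cos Δλ )
  = atan2(0.66232, -0.23304) = 109.385° → normalised to [0°, 360°): 109.385°.

109.4°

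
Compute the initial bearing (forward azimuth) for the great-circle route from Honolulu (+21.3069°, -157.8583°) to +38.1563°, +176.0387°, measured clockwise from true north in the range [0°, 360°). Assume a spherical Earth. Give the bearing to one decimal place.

312.7°

Δλ = 176.0387 − -157.8583 = 333.8970°; wrapped into (−180°, 180°]: -26.1030°.
θ = atan2( sin Δλ · cos φ₂ , cos φ₁ · sin φ₂ − sin φ₁ · cos φ₂ · cos Δλ )
  = atan2(-0.34597, 0.31900) = -47.323° → normalised to [0°, 360°): 312.677°.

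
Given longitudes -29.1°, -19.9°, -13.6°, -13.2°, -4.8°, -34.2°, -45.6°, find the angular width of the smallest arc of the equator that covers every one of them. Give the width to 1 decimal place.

40.8°

Sort the longitudes: -45.6°, -34.2°, -29.1°, -19.9°, -13.6°, -13.2°, -4.8°.
Eastward gaps between consecutive values (wrapping around): 11.4°, 5.1°, 9.2°, 6.3°, 0.4°, 8.4°, 319.2°.
Largest gap = 319.2° ⇒ minimal covering band is its complement: 360° − 319.2° = 40.8°.
Band runs from -45.6° eastward to -4.8°.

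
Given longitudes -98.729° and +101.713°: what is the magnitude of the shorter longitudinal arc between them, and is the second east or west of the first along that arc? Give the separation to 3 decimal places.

159.558° west

Raw difference: 101.713 − -98.729 = 200.442°.
Normalise into (−180°, 180°]: 200.442° − 360° = -159.558°.
Negative ⇒ the second point lies to the west; separation 159.558°.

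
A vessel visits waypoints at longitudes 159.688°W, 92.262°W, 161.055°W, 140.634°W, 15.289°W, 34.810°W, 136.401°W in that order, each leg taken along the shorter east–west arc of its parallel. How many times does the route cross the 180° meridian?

0

Leg 1: -159.688° → -92.262°, shortest Δλ = 67.426° (east) — does not cross 180°.
Leg 2: -92.262° → -161.055°, shortest Δλ = -68.793° (west) — does not cross 180°.
Leg 3: -161.055° → -140.634°, shortest Δλ = 20.421° (east) — does not cross 180°.
Leg 4: -140.634° → -15.289°, shortest Δλ = 125.345° (east) — does not cross 180°.
Leg 5: -15.289° → -34.810°, shortest Δλ = -19.521° (west) — does not cross 180°.
Leg 6: -34.810° → -136.401°, shortest Δλ = -101.591° (west) — does not cross 180°.
Total crossings: 0.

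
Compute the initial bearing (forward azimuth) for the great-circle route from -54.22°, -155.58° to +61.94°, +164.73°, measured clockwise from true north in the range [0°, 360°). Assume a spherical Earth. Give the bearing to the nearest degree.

340°

Δλ = 164.73 − -155.58 = 320.31°; wrapped into (−180°, 180°]: -39.69°.
θ = atan2( sin Δλ · cos φ₂ , cos φ₁ · sin φ₂ − sin φ₁ · cos φ₂ · cos Δλ )
  = atan2(-0.30041, 0.80961) = -20.358° → normalised to [0°, 360°): 339.642°.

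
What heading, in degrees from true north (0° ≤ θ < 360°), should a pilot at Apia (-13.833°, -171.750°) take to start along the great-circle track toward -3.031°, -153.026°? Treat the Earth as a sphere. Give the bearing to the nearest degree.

Δλ = -153.026 − -171.750 = 18.724°.
θ = atan2( sin Δλ · cos φ₂ , cos φ₁ · sin φ₂ − sin φ₁ · cos φ₂ · cos Δλ )
  = atan2(0.32056, 0.17478) = 61.399° → normalised to [0°, 360°): 61.399°.

61°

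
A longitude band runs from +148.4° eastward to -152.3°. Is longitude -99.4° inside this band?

Band width going east from +148.4° to -152.3°: ((-152.3 − 148.4) mod 360) = 59.3°.
Offset of -99.4° east of the west edge: ((-99.4 − 148.4) mod 360) = 112.2°.
112.2° > 59.3° ⇒ outside.

No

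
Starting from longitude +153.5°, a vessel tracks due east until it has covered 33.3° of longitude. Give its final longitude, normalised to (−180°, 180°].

Start at +153.5°; shift +33.3° → +186.8°.
+186.8° lies outside (−180°, 180°]; subtract 360° → -173.2°.

-173.2°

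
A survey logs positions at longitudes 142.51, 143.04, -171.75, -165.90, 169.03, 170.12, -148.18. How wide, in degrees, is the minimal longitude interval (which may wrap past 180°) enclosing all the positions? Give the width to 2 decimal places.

69.31°

Sort the longitudes: -171.75°, -165.90°, -148.18°, +142.51°, +143.04°, +169.03°, +170.12°.
Eastward gaps between consecutive values (wrapping around): 5.85°, 17.72°, 290.69°, 0.53°, 25.99°, 1.09°, 18.13°.
Largest gap = 290.69° ⇒ minimal covering band is its complement: 360° − 290.69° = 69.31°.
Band runs from +142.51° eastward to -148.18°, crossing the antimeridian.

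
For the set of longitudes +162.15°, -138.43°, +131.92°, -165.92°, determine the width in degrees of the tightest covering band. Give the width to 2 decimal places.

Sort the longitudes: -165.92°, -138.43°, +131.92°, +162.15°.
Eastward gaps between consecutive values (wrapping around): 27.49°, 270.35°, 30.23°, 31.93°.
Largest gap = 270.35° ⇒ minimal covering band is its complement: 360° − 270.35° = 89.65°.
Band runs from +131.92° eastward to -138.43°, crossing the antimeridian.

89.65°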